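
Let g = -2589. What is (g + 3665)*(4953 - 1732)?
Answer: 3465796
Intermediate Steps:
(g + 3665)*(4953 - 1732) = (-2589 + 3665)*(4953 - 1732) = 1076*3221 = 3465796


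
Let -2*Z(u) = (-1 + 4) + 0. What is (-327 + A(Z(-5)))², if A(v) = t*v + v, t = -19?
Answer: 90000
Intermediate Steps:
Z(u) = -3/2 (Z(u) = -((-1 + 4) + 0)/2 = -(3 + 0)/2 = -½*3 = -3/2)
A(v) = -18*v (A(v) = -19*v + v = -18*v)
(-327 + A(Z(-5)))² = (-327 - 18*(-3/2))² = (-327 + 27)² = (-300)² = 90000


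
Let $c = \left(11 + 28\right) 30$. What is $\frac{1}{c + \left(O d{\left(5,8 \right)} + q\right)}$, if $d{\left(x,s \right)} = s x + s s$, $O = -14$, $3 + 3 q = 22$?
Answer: $- \frac{3}{839} \approx -0.0035757$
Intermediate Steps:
$q = \frac{19}{3}$ ($q = -1 + \frac{1}{3} \cdot 22 = -1 + \frac{22}{3} = \frac{19}{3} \approx 6.3333$)
$d{\left(x,s \right)} = s^{2} + s x$ ($d{\left(x,s \right)} = s x + s^{2} = s^{2} + s x$)
$c = 1170$ ($c = 39 \cdot 30 = 1170$)
$\frac{1}{c + \left(O d{\left(5,8 \right)} + q\right)} = \frac{1}{1170 + \left(- 14 \cdot 8 \left(8 + 5\right) + \frac{19}{3}\right)} = \frac{1}{1170 + \left(- 14 \cdot 8 \cdot 13 + \frac{19}{3}\right)} = \frac{1}{1170 + \left(\left(-14\right) 104 + \frac{19}{3}\right)} = \frac{1}{1170 + \left(-1456 + \frac{19}{3}\right)} = \frac{1}{1170 - \frac{4349}{3}} = \frac{1}{- \frac{839}{3}} = - \frac{3}{839}$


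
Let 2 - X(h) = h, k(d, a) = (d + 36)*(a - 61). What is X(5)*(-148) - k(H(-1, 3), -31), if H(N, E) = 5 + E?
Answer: 4492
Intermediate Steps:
k(d, a) = (-61 + a)*(36 + d) (k(d, a) = (36 + d)*(-61 + a) = (-61 + a)*(36 + d))
X(h) = 2 - h
X(5)*(-148) - k(H(-1, 3), -31) = (2 - 1*5)*(-148) - (-2196 - 61*(5 + 3) + 36*(-31) - 31*(5 + 3)) = (2 - 5)*(-148) - (-2196 - 61*8 - 1116 - 31*8) = -3*(-148) - (-2196 - 488 - 1116 - 248) = 444 - 1*(-4048) = 444 + 4048 = 4492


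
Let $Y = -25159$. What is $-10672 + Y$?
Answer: $-35831$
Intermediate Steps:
$-10672 + Y = -10672 - 25159 = -35831$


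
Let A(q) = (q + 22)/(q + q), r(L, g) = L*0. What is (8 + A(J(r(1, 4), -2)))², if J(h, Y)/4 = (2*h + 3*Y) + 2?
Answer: 15625/256 ≈ 61.035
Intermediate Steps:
r(L, g) = 0
J(h, Y) = 8 + 8*h + 12*Y (J(h, Y) = 4*((2*h + 3*Y) + 2) = 4*(2 + 2*h + 3*Y) = 8 + 8*h + 12*Y)
A(q) = (22 + q)/(2*q) (A(q) = (22 + q)/((2*q)) = (22 + q)*(1/(2*q)) = (22 + q)/(2*q))
(8 + A(J(r(1, 4), -2)))² = (8 + (22 + (8 + 8*0 + 12*(-2)))/(2*(8 + 8*0 + 12*(-2))))² = (8 + (22 + (8 + 0 - 24))/(2*(8 + 0 - 24)))² = (8 + (½)*(22 - 16)/(-16))² = (8 + (½)*(-1/16)*6)² = (8 - 3/16)² = (125/16)² = 15625/256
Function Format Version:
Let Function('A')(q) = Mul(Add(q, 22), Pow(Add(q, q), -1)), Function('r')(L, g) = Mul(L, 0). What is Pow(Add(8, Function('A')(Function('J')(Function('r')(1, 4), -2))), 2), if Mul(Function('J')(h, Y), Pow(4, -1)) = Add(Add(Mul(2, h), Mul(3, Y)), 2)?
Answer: Rational(15625, 256) ≈ 61.035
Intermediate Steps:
Function('r')(L, g) = 0
Function('J')(h, Y) = Add(8, Mul(8, h), Mul(12, Y)) (Function('J')(h, Y) = Mul(4, Add(Add(Mul(2, h), Mul(3, Y)), 2)) = Mul(4, Add(2, Mul(2, h), Mul(3, Y))) = Add(8, Mul(8, h), Mul(12, Y)))
Function('A')(q) = Mul(Rational(1, 2), Pow(q, -1), Add(22, q)) (Function('A')(q) = Mul(Add(22, q), Pow(Mul(2, q), -1)) = Mul(Add(22, q), Mul(Rational(1, 2), Pow(q, -1))) = Mul(Rational(1, 2), Pow(q, -1), Add(22, q)))
Pow(Add(8, Function('A')(Function('J')(Function('r')(1, 4), -2))), 2) = Pow(Add(8, Mul(Rational(1, 2), Pow(Add(8, Mul(8, 0), Mul(12, -2)), -1), Add(22, Add(8, Mul(8, 0), Mul(12, -2))))), 2) = Pow(Add(8, Mul(Rational(1, 2), Pow(Add(8, 0, -24), -1), Add(22, Add(8, 0, -24)))), 2) = Pow(Add(8, Mul(Rational(1, 2), Pow(-16, -1), Add(22, -16))), 2) = Pow(Add(8, Mul(Rational(1, 2), Rational(-1, 16), 6)), 2) = Pow(Add(8, Rational(-3, 16)), 2) = Pow(Rational(125, 16), 2) = Rational(15625, 256)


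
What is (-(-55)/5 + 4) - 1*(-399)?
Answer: 414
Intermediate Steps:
(-(-55)/5 + 4) - 1*(-399) = (-(-55)/5 + 4) + 399 = (-11*(-1) + 4) + 399 = (11 + 4) + 399 = 15 + 399 = 414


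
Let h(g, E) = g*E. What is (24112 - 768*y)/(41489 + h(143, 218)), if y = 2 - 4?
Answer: 25648/72663 ≈ 0.35297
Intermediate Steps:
y = -2
h(g, E) = E*g
(24112 - 768*y)/(41489 + h(143, 218)) = (24112 - 768*(-2))/(41489 + 218*143) = (24112 + 1536)/(41489 + 31174) = 25648/72663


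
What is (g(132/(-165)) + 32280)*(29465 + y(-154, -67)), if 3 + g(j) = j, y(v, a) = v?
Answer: 4730238491/5 ≈ 9.4605e+8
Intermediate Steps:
g(j) = -3 + j
(g(132/(-165)) + 32280)*(29465 + y(-154, -67)) = ((-3 + 132/(-165)) + 32280)*(29465 - 154) = ((-3 + 132*(-1/165)) + 32280)*29311 = ((-3 - ⅘) + 32280)*29311 = (-19/5 + 32280)*29311 = (161381/5)*29311 = 4730238491/5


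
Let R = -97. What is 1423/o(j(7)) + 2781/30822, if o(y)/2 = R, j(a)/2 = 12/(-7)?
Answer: -3610016/498289 ≈ -7.2448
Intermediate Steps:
j(a) = -24/7 (j(a) = 2*(12/(-7)) = 2*(12*(-⅐)) = 2*(-12/7) = -24/7)
o(y) = -194 (o(y) = 2*(-97) = -194)
1423/o(j(7)) + 2781/30822 = 1423/(-194) + 2781/30822 = 1423*(-1/194) + 2781*(1/30822) = -1423/194 + 927/10274 = -3610016/498289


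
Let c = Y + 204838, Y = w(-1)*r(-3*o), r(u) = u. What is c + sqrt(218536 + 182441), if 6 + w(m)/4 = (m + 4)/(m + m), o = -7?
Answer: 204208 + 3*sqrt(44553) ≈ 2.0484e+5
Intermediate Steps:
w(m) = -24 + 2*(4 + m)/m (w(m) = -24 + 4*((m + 4)/(m + m)) = -24 + 4*((4 + m)/((2*m))) = -24 + 4*((4 + m)*(1/(2*m))) = -24 + 4*((4 + m)/(2*m)) = -24 + 2*(4 + m)/m)
Y = -630 (Y = (-22 + 8/(-1))*(-3*(-7)) = (-22 + 8*(-1))*21 = (-22 - 8)*21 = -30*21 = -630)
c = 204208 (c = -630 + 204838 = 204208)
c + sqrt(218536 + 182441) = 204208 + sqrt(218536 + 182441) = 204208 + sqrt(400977) = 204208 + 3*sqrt(44553)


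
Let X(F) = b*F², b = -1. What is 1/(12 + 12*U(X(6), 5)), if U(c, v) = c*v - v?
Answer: -1/2208 ≈ -0.00045290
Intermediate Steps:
X(F) = -F²
U(c, v) = -v + c*v
1/(12 + 12*U(X(6), 5)) = 1/(12 + 12*(5*(-1 - 1*6²))) = 1/(12 + 12*(5*(-1 - 1*36))) = 1/(12 + 12*(5*(-1 - 36))) = 1/(12 + 12*(5*(-37))) = 1/(12 + 12*(-185)) = 1/(12 - 2220) = 1/(-2208) = -1/2208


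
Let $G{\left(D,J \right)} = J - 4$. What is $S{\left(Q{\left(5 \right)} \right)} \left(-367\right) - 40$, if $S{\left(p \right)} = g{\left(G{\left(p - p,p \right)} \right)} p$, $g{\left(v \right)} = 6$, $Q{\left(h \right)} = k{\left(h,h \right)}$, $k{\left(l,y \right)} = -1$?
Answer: $2162$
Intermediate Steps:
$Q{\left(h \right)} = -1$
$G{\left(D,J \right)} = -4 + J$
$S{\left(p \right)} = 6 p$
$S{\left(Q{\left(5 \right)} \right)} \left(-367\right) - 40 = 6 \left(-1\right) \left(-367\right) - 40 = \left(-6\right) \left(-367\right) - 40 = 2202 - 40 = 2162$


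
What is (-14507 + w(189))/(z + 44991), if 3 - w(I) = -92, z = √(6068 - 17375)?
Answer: -54034191/168683449 + 1201*I*√11307/168683449 ≈ -0.32033 + 0.00075708*I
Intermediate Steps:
z = I*√11307 (z = √(-11307) = I*√11307 ≈ 106.33*I)
w(I) = 95 (w(I) = 3 - 1*(-92) = 3 + 92 = 95)
(-14507 + w(189))/(z + 44991) = (-14507 + 95)/(I*√11307 + 44991) = -14412/(44991 + I*√11307)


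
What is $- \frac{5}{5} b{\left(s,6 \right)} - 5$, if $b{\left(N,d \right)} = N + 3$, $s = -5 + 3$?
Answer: $-6$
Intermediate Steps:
$s = -2$
$b{\left(N,d \right)} = 3 + N$
$- \frac{5}{5} b{\left(s,6 \right)} - 5 = - \frac{5}{5} \left(3 - 2\right) - 5 = \left(-5\right) \frac{1}{5} \cdot 1 - 5 = \left(-1\right) 1 - 5 = -1 - 5 = -6$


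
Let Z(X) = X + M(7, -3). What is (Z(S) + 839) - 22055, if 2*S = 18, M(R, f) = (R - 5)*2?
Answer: -21203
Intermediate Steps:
M(R, f) = -10 + 2*R (M(R, f) = (-5 + R)*2 = -10 + 2*R)
S = 9 (S = (½)*18 = 9)
Z(X) = 4 + X (Z(X) = X + (-10 + 2*7) = X + (-10 + 14) = X + 4 = 4 + X)
(Z(S) + 839) - 22055 = ((4 + 9) + 839) - 22055 = (13 + 839) - 22055 = 852 - 22055 = -21203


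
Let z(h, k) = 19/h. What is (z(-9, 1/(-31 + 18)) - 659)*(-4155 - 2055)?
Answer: 4105500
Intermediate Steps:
(z(-9, 1/(-31 + 18)) - 659)*(-4155 - 2055) = (19/(-9) - 659)*(-4155 - 2055) = (19*(-⅑) - 659)*(-6210) = (-19/9 - 659)*(-6210) = -5950/9*(-6210) = 4105500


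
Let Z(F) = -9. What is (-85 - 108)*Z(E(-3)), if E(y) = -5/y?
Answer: 1737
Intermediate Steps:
(-85 - 108)*Z(E(-3)) = (-85 - 108)*(-9) = -193*(-9) = 1737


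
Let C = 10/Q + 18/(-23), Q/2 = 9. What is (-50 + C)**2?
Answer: 108097609/42849 ≈ 2522.8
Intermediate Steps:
Q = 18 (Q = 2*9 = 18)
C = -47/207 (C = 10/18 + 18/(-23) = 10*(1/18) + 18*(-1/23) = 5/9 - 18/23 = -47/207 ≈ -0.22705)
(-50 + C)**2 = (-50 - 47/207)**2 = (-10397/207)**2 = 108097609/42849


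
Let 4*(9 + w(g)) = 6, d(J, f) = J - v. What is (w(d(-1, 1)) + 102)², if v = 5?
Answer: 35721/4 ≈ 8930.3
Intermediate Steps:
d(J, f) = -5 + J (d(J, f) = J - 1*5 = J - 5 = -5 + J)
w(g) = -15/2 (w(g) = -9 + (¼)*6 = -9 + 3/2 = -15/2)
(w(d(-1, 1)) + 102)² = (-15/2 + 102)² = (189/2)² = 35721/4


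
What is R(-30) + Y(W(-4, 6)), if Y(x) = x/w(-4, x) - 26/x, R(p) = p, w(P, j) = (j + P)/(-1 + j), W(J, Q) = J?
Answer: -26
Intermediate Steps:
w(P, j) = (P + j)/(-1 + j)
Y(x) = -26/x + x*(-1 + x)/(-4 + x) (Y(x) = x/(((-4 + x)/(-1 + x))) - 26/x = x*((-1 + x)/(-4 + x)) - 26/x = x*(-1 + x)/(-4 + x) - 26/x = -26/x + x*(-1 + x)/(-4 + x))
R(-30) + Y(W(-4, 6)) = -30 + (104 - 26*(-4) + (-4)**2*(-1 - 4))/((-4)*(-4 - 4)) = -30 - 1/4*(104 + 104 + 16*(-5))/(-8) = -30 - 1/4*(-1/8)*(104 + 104 - 80) = -30 - 1/4*(-1/8)*128 = -30 + 4 = -26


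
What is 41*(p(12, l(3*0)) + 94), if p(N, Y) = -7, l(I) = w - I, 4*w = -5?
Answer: 3567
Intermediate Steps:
w = -5/4 (w = (1/4)*(-5) = -5/4 ≈ -1.2500)
l(I) = -5/4 - I
41*(p(12, l(3*0)) + 94) = 41*(-7 + 94) = 41*87 = 3567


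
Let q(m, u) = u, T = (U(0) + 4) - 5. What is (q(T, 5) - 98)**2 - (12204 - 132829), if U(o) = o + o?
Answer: 129274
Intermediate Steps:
U(o) = 2*o
T = -1 (T = (2*0 + 4) - 5 = (0 + 4) - 5 = 4 - 5 = -1)
(q(T, 5) - 98)**2 - (12204 - 132829) = (5 - 98)**2 - (12204 - 132829) = (-93)**2 - 1*(-120625) = 8649 + 120625 = 129274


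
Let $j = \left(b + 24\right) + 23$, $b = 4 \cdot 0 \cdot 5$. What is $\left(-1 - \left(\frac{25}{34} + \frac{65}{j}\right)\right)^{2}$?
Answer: $\frac{24830289}{2553604} \approx 9.7236$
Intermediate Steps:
$b = 0$ ($b = 0 \cdot 5 = 0$)
$j = 47$ ($j = \left(0 + 24\right) + 23 = 24 + 23 = 47$)
$\left(-1 - \left(\frac{25}{34} + \frac{65}{j}\right)\right)^{2} = \left(-1 - \left(\frac{25}{34} + \frac{65}{47}\right)\right)^{2} = \left(-1 - \frac{3385}{1598}\right)^{2} = \left(- \frac{4983}{1598}\right)^{2} = \frac{24830289}{2553604}$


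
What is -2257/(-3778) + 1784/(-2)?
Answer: -3367719/3778 ≈ -891.40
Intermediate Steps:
-2257/(-3778) + 1784/(-2) = -2257*(-1/3778) + 1784*(-½) = 2257/3778 - 892 = -3367719/3778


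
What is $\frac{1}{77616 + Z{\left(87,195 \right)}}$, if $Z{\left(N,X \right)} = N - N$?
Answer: $\frac{1}{77616} \approx 1.2884 \cdot 10^{-5}$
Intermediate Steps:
$Z{\left(N,X \right)} = 0$
$\frac{1}{77616 + Z{\left(87,195 \right)}} = \frac{1}{77616 + 0} = \frac{1}{77616}$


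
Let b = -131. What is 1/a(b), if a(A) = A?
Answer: -1/131 ≈ -0.0076336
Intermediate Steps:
1/a(b) = 1/(-131) = -1/131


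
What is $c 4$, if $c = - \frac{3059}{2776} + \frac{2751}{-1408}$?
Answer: $- \frac{1492981}{122144} \approx -12.223$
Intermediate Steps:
$c = - \frac{1492981}{488576}$ ($c = \left(-3059\right) \frac{1}{2776} + 2751 \left(- \frac{1}{1408}\right) = - \frac{3059}{2776} - \frac{2751}{1408} = - \frac{1492981}{488576} \approx -3.0558$)
$c 4 = \left(- \frac{1492981}{488576}\right) 4 = - \frac{1492981}{122144}$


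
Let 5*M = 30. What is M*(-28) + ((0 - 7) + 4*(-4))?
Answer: -191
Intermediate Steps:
M = 6 (M = (⅕)*30 = 6)
M*(-28) + ((0 - 7) + 4*(-4)) = 6*(-28) + ((0 - 7) + 4*(-4)) = -168 + (-7 - 16) = -168 - 23 = -191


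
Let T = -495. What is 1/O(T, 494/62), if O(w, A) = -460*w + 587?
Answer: 1/228287 ≈ 4.3805e-6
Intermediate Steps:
O(w, A) = 587 - 460*w
1/O(T, 494/62) = 1/(587 - 460*(-495)) = 1/(587 + 227700) = 1/228287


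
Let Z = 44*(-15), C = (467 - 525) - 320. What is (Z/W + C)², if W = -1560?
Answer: 96373489/676 ≈ 1.4256e+5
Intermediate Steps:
C = -378 (C = -58 - 320 = -378)
Z = -660
(Z/W + C)² = (-660/(-1560) - 378)² = (-660*(-1/1560) - 378)² = (11/26 - 378)² = (-9817/26)² = 96373489/676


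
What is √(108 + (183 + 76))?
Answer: √367 ≈ 19.157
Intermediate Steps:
√(108 + (183 + 76)) = √(108 + 259) = √367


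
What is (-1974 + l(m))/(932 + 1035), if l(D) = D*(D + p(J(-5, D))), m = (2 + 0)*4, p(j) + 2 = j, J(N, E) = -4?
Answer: -1958/1967 ≈ -0.99542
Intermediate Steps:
p(j) = -2 + j
m = 8 (m = 2*4 = 8)
l(D) = D*(-6 + D) (l(D) = D*(D + (-2 - 4)) = D*(D - 6) = D*(-6 + D))
(-1974 + l(m))/(932 + 1035) = (-1974 + 8*(-6 + 8))/(932 + 1035) = (-1974 + 8*2)/1967 = (-1974 + 16)*(1/1967) = -1958*1/1967 = -1958/1967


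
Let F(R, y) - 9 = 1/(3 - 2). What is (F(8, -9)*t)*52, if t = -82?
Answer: -42640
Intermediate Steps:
F(R, y) = 10 (F(R, y) = 9 + 1/(3 - 2) = 9 + 1/1 = 9 + 1 = 10)
(F(8, -9)*t)*52 = (10*(-82))*52 = -820*52 = -42640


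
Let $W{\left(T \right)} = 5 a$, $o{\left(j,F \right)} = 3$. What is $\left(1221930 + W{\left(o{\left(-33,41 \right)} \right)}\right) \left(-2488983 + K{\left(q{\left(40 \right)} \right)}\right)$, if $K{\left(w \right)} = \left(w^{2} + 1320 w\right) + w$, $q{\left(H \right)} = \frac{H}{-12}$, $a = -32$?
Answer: $- \frac{27416979407290}{9} \approx -3.0463 \cdot 10^{12}$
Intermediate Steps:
$W{\left(T \right)} = -160$ ($W{\left(T \right)} = 5 \left(-32\right) = -160$)
$q{\left(H \right)} = - \frac{H}{12}$ ($q{\left(H \right)} = H \left(- \frac{1}{12}\right) = - \frac{H}{12}$)
$K{\left(w \right)} = w^{2} + 1321 w$
$\left(1221930 + W{\left(o{\left(-33,41 \right)} \right)}\right) \left(-2488983 + K{\left(q{\left(40 \right)} \right)}\right) = \left(1221930 - 160\right) \left(-2488983 + \left(- \frac{1}{12}\right) 40 \left(1321 - \frac{10}{3}\right)\right) = 1221770 \left(-2488983 - \frac{10 \left(1321 - \frac{10}{3}\right)}{3}\right) = 1221770 \left(-2488983 - \frac{39530}{9}\right) = 1221770 \left(- \frac{22440377}{9}\right) = - \frac{27416979407290}{9}$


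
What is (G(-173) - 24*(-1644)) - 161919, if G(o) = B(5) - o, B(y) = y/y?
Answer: -122289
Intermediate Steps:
B(y) = 1
G(o) = 1 - o
(G(-173) - 24*(-1644)) - 161919 = ((1 - 1*(-173)) - 24*(-1644)) - 161919 = ((1 + 173) + 39456) - 161919 = (174 + 39456) - 161919 = 39630 - 161919 = -122289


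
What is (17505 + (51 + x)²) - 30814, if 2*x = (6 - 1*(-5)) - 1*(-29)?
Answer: -8268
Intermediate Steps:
x = 20 (x = ((6 - 1*(-5)) - 1*(-29))/2 = ((6 + 5) + 29)/2 = (11 + 29)/2 = (½)*40 = 20)
(17505 + (51 + x)²) - 30814 = (17505 + (51 + 20)²) - 30814 = (17505 + 71²) - 30814 = (17505 + 5041) - 30814 = 22546 - 30814 = -8268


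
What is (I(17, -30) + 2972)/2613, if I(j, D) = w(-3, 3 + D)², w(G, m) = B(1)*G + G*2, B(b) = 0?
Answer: 3008/2613 ≈ 1.1512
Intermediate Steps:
w(G, m) = 2*G (w(G, m) = 0*G + G*2 = 0 + 2*G = 2*G)
I(j, D) = 36 (I(j, D) = (2*(-3))² = (-6)² = 36)
(I(17, -30) + 2972)/2613 = (36 + 2972)/2613 = 3008*(1/2613) = 3008/2613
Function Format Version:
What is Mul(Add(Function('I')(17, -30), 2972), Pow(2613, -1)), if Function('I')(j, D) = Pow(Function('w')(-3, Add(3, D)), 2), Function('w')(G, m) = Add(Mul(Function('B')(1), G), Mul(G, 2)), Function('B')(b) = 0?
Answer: Rational(3008, 2613) ≈ 1.1512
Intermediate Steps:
Function('w')(G, m) = Mul(2, G) (Function('w')(G, m) = Add(Mul(0, G), Mul(G, 2)) = Add(0, Mul(2, G)) = Mul(2, G))
Function('I')(j, D) = 36 (Function('I')(j, D) = Pow(Mul(2, -3), 2) = Pow(-6, 2) = 36)
Mul(Add(Function('I')(17, -30), 2972), Pow(2613, -1)) = Mul(Add(36, 2972), Pow(2613, -1)) = Mul(3008, Rational(1, 2613)) = Rational(3008, 2613)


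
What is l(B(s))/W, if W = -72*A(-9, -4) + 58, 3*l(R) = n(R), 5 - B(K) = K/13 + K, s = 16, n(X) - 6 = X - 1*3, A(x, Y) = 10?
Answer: 20/4303 ≈ 0.0046479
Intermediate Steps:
n(X) = 3 + X (n(X) = 6 + (X - 1*3) = 6 + (X - 3) = 6 + (-3 + X) = 3 + X)
B(K) = 5 - 14*K/13 (B(K) = 5 - (K/13 + K) = 5 - 14*K/13)
l(R) = 1 + R/3 (l(R) = (3 + R)/3 = 1 + R/3)
W = -662 (W = -72*10 + 58 = -720 + 58 = -662)
l(B(s))/W = (1 + (5 - 14/13*16)/3)/(-662) = (1 + (5 - 224/13)/3)*(-1/662) = (1 + (⅓)*(-159/13))*(-1/662) = (1 - 53/13)*(-1/662) = -40/13*(-1/662) = 20/4303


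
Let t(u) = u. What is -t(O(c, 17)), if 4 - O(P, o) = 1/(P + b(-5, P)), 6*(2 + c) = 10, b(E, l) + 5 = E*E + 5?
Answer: -293/74 ≈ -3.9595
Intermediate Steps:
b(E, l) = E² (b(E, l) = -5 + (E*E + 5) = -5 + (E² + 5) = -5 + (5 + E²) = E²)
c = -⅓ (c = -2 + (⅙)*10 = -2 + 5/3 = -⅓ ≈ -0.33333)
O(P, o) = 4 - 1/(25 + P) (O(P, o) = 4 - 1/(P + (-5)²) = 4 - 1/(P + 25) = 4 - 1/(25 + P))
-t(O(c, 17)) = -(99 + 4*(-⅓))/(25 - ⅓) = -(99 - 4/3)/74/3 = -3*293/(74*3) = -1*293/74 = -293/74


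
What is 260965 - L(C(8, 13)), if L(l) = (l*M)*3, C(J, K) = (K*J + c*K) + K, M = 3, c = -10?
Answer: 261082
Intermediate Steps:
C(J, K) = -9*K + J*K (C(J, K) = (K*J - 10*K) + K = (J*K - 10*K) + K = (-10*K + J*K) + K = -9*K + J*K)
L(l) = 9*l (L(l) = (l*3)*3 = (3*l)*3 = 9*l)
260965 - L(C(8, 13)) = 260965 - 9*13*(-9 + 8) = 260965 - 9*13*(-1) = 260965 - 9*(-13) = 260965 - 1*(-117) = 260965 + 117 = 261082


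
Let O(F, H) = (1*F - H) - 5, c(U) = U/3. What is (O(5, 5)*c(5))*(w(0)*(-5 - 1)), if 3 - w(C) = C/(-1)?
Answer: 150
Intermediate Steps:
c(U) = U/3 (c(U) = U*(⅓) = U/3)
O(F, H) = -5 + F - H (O(F, H) = (F - H) - 5 = -5 + F - H)
w(C) = 3 + C (w(C) = 3 - C/(-1) = 3 - C*(-1) = 3 - (-1)*C = 3 + C)
(O(5, 5)*c(5))*(w(0)*(-5 - 1)) = ((-5 + 5 - 1*5)*((⅓)*5))*((3 + 0)*(-5 - 1)) = ((-5 + 5 - 5)*(5/3))*(3*(-6)) = -5*5/3*(-18) = -25/3*(-18) = 150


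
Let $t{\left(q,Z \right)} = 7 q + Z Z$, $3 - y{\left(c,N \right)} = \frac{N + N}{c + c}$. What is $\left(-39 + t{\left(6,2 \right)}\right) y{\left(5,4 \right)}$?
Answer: $\frac{77}{5} \approx 15.4$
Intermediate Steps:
$y{\left(c,N \right)} = 3 - \frac{N}{c}$ ($y{\left(c,N \right)} = 3 - \frac{N + N}{c + c} = 3 - \frac{2 N}{2 c} = 3 - 2 N \frac{1}{2 c} = 3 - \frac{N}{c}$)
$t{\left(q,Z \right)} = Z^{2} + 7 q$ ($t{\left(q,Z \right)} = 7 q + Z^{2} = Z^{2} + 7 q$)
$\left(-39 + t{\left(6,2 \right)}\right) y{\left(5,4 \right)} = \left(-39 + \left(2^{2} + 7 \cdot 6\right)\right) \left(3 - \frac{4}{5}\right) = \left(-39 + \left(4 + 42\right)\right) \left(3 - 4 \cdot \frac{1}{5}\right) = \left(-39 + 46\right) \left(3 - \frac{4}{5}\right) = 7 \cdot \frac{11}{5} = \frac{77}{5}$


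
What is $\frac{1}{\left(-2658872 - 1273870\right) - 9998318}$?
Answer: $- \frac{1}{13931060} \approx -7.1782 \cdot 10^{-8}$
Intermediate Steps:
$\frac{1}{\left(-2658872 - 1273870\right) - 9998318} = \frac{1}{-3932742 - 9998318} = \frac{1}{-13931060} = - \frac{1}{13931060}$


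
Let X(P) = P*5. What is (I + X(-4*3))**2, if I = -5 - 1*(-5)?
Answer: 3600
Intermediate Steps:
X(P) = 5*P
I = 0 (I = -5 + 5 = 0)
(I + X(-4*3))**2 = (0 + 5*(-4*3))**2 = (0 + 5*(-12))**2 = (0 - 60)**2 = (-60)**2 = 3600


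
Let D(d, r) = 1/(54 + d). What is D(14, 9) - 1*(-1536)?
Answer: 104449/68 ≈ 1536.0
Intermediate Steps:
D(14, 9) - 1*(-1536) = 1/(54 + 14) - 1*(-1536) = 1/68 + 1536 = 104449/68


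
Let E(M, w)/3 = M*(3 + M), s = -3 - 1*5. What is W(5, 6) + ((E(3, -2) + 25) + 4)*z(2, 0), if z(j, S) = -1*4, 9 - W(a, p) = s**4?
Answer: -4419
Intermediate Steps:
s = -8 (s = -3 - 5 = -8)
E(M, w) = 3*M*(3 + M) (E(M, w) = 3*(M*(3 + M)) = 3*M*(3 + M))
W(a, p) = -4087 (W(a, p) = 9 - 1*(-8)**4 = 9 - 1*4096 = 9 - 4096 = -4087)
z(j, S) = -4
W(5, 6) + ((E(3, -2) + 25) + 4)*z(2, 0) = -4087 + ((3*3*(3 + 3) + 25) + 4)*(-4) = -4087 + ((3*3*6 + 25) + 4)*(-4) = -4087 + ((54 + 25) + 4)*(-4) = -4087 + (79 + 4)*(-4) = -4087 + 83*(-4) = -4087 - 332 = -4419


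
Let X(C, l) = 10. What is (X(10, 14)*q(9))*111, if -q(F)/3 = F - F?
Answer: 0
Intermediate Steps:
q(F) = 0 (q(F) = -3*(F - F) = -3*0 = 0)
(X(10, 14)*q(9))*111 = (10*0)*111 = 0*111 = 0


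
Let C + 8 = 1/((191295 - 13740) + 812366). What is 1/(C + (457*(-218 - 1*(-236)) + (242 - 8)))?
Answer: 989921/8366812293 ≈ 0.00011832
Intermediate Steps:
C = -7919367/989921 (C = -8 + 1/((191295 - 13740) + 812366) = -8 + 1/(177555 + 812366) = -8 + 1/989921 = -7919367/989921 ≈ -8.0000)
1/(C + (457*(-218 - 1*(-236)) + (242 - 8))) = 1/(-7919367/989921 + (457*(-218 - 1*(-236)) + (242 - 8))) = 1/(-7919367/989921 + (457*(-218 + 236) + 234)) = 1/(-7919367/989921 + (457*18 + 234)) = 1/(-7919367/989921 + (8226 + 234)) = 1/(-7919367/989921 + 8460) = 1/(8366812293/989921) = 989921/8366812293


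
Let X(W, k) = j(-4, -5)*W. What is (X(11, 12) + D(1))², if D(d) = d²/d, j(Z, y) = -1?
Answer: 100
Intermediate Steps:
D(d) = d
X(W, k) = -W
(X(11, 12) + D(1))² = (-1*11 + 1)² = (-11 + 1)² = (-10)² = 100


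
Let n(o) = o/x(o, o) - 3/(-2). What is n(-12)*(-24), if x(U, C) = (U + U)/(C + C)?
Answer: 252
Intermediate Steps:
x(U, C) = U/C (x(U, C) = (2*U)/((2*C)) = (2*U)*(1/(2*C)) = U/C)
n(o) = 3/2 + o (n(o) = o/((o/o)) - 3/(-2) = o/1 - 3*(-½) = o*1 + 3/2 = o + 3/2 = 3/2 + o)
n(-12)*(-24) = (3/2 - 12)*(-24) = -21/2*(-24) = 252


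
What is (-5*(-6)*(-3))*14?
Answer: -1260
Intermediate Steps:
(-5*(-6)*(-3))*14 = (30*(-3))*14 = -90*14 = -1260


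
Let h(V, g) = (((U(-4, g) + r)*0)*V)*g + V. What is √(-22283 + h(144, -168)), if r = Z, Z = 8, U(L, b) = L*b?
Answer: 13*I*√131 ≈ 148.79*I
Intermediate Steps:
r = 8
h(V, g) = V (h(V, g) = (((-4*g + 8)*0)*V)*g + V = (((8 - 4*g)*0)*V)*g + V = (0*V)*g + V = 0*g + V = 0 + V = V)
√(-22283 + h(144, -168)) = √(-22283 + 144) = √(-22139) = 13*I*√131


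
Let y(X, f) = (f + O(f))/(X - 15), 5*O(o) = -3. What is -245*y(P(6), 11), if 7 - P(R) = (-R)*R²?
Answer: -49/4 ≈ -12.250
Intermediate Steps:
O(o) = -⅗ (O(o) = (⅕)*(-3) = -⅗)
P(R) = 7 + R³ (P(R) = 7 - (-R)*R² = 7 - (-1)*R³ = 7 + R³)
y(X, f) = (-⅗ + f)/(-15 + X) (y(X, f) = (f - ⅗)/(X - 15) = (-⅗ + f)/(-15 + X))
-245*y(P(6), 11) = -245*(-⅗ + 11)/(-15 + (7 + 6³)) = -245*52/((-15 + (7 + 216))*5) = -245*52/((-15 + 223)*5) = -245*52/(208*5) = -245*1/20 = -49/4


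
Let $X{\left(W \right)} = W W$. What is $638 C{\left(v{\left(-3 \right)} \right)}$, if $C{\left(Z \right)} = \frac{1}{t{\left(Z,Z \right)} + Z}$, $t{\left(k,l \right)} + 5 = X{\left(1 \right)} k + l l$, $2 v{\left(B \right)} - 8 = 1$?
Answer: $\frac{2552}{97} \approx 26.309$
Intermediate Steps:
$X{\left(W \right)} = W^{2}$
$v{\left(B \right)} = \frac{9}{2}$ ($v{\left(B \right)} = 4 + \frac{1}{2} \cdot 1 = 4 + \frac{1}{2} = \frac{9}{2}$)
$t{\left(k,l \right)} = -5 + k + l^{2}$ ($t{\left(k,l \right)} = -5 + \left(1^{2} k + l l\right) = -5 + \left(1 k + l^{2}\right) = -5 + \left(k + l^{2}\right) = -5 + k + l^{2}$)
$C{\left(Z \right)} = \frac{1}{-5 + Z^{2} + 2 Z}$ ($C{\left(Z \right)} = \frac{1}{\left(-5 + Z + Z^{2}\right) + Z} = \frac{1}{-5 + Z^{2} + 2 Z}$)
$638 C{\left(v{\left(-3 \right)} \right)} = \frac{638}{-5 + \left(\frac{9}{2}\right)^{2} + 2 \cdot \frac{9}{2}} = \frac{638}{-5 + \frac{81}{4} + 9} = \frac{638}{\frac{97}{4}} = 638 \cdot \frac{4}{97} = \frac{2552}{97}$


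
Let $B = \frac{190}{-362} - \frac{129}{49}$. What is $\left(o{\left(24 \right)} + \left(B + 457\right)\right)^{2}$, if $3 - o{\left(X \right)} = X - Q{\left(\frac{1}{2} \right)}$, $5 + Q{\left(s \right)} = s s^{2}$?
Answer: $\frac{922042273792201}{5034186304} \approx 1.8316 \cdot 10^{5}$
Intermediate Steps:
$B = - \frac{28004}{8869}$ ($B = 190 \left(- \frac{1}{362}\right) - \frac{129}{49} = - \frac{95}{181} - \frac{129}{49} = - \frac{28004}{8869} \approx -3.1575$)
$Q{\left(s \right)} = -5 + s^{3}$ ($Q{\left(s \right)} = -5 + s s^{2} = -5 + s^{3}$)
$o{\left(X \right)} = - \frac{15}{8} - X$ ($o{\left(X \right)} = 3 - \left(X - \left(-5 + \left(\frac{1}{2}\right)^{3}\right)\right) = 3 - \left(X - \left(-5 + \frac{1}{8}\right)\right) = 3 - \left(X - - \frac{39}{8}\right) = 3 - \left(X + \frac{39}{8}\right) = 3 - \left(\frac{39}{8} + X\right) = - \frac{15}{8} - X$)
$\left(o{\left(24 \right)} + \left(B + 457\right)\right)^{2} = \left(\left(- \frac{15}{8} - 24\right) + \left(- \frac{28004}{8869} + 457\right)\right)^{2} = \left(\left(- \frac{15}{8} - 24\right) + \frac{4025129}{8869}\right)^{2} = \left(- \frac{207}{8} + \frac{4025129}{8869}\right)^{2} = \left(\frac{30365149}{70952}\right)^{2} = \frac{922042273792201}{5034186304}$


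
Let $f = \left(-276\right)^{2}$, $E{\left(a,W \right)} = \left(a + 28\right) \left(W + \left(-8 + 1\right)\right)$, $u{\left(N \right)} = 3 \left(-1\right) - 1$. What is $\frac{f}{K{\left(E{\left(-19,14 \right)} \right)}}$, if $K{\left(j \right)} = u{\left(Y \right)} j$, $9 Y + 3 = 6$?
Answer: $- \frac{2116}{7} \approx -302.29$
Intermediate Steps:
$Y = \frac{1}{3}$ ($Y = - \frac{1}{3} + \frac{1}{9} \cdot 6 = - \frac{1}{3} + \frac{2}{3} = \frac{1}{3} \approx 0.33333$)
$u{\left(N \right)} = -4$ ($u{\left(N \right)} = -3 - 1 = -4$)
$E{\left(a,W \right)} = \left(-7 + W\right) \left(28 + a\right)$ ($E{\left(a,W \right)} = \left(28 + a\right) \left(W - 7\right) = \left(28 + a\right) \left(-7 + W\right) = \left(-7 + W\right) \left(28 + a\right)$)
$f = 76176$
$K{\left(j \right)} = - 4 j$
$\frac{f}{K{\left(E{\left(-19,14 \right)} \right)}} = \frac{76176}{\left(-4\right) \left(-196 - -133 + 28 \cdot 14 + 14 \left(-19\right)\right)} = \frac{76176}{\left(-4\right) \left(-196 + 133 + 392 - 266\right)} = \frac{76176}{\left(-4\right) 63} = \frac{76176}{-252} = 76176 \left(- \frac{1}{252}\right) = - \frac{2116}{7}$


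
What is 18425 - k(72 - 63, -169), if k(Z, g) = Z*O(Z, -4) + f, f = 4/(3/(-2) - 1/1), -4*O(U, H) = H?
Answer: 92088/5 ≈ 18418.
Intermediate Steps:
O(U, H) = -H/4
f = -8/5 (f = 4/(3*(-½) - 1*1) = 4/(-3/2 - 1) = 4/(-5/2) = 4*(-⅖) = -8/5 ≈ -1.6000)
k(Z, g) = -8/5 + Z (k(Z, g) = Z*(-¼*(-4)) - 8/5 = Z*1 - 8/5 = Z - 8/5 = -8/5 + Z)
18425 - k(72 - 63, -169) = 18425 - (-8/5 + (72 - 63)) = 18425 - (-8/5 + 9) = 18425 - 1*37/5 = 18425 - 37/5 = 92088/5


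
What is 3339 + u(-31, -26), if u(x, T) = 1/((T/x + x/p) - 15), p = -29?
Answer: 39299131/11770 ≈ 3338.9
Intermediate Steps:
u(x, T) = 1/(-15 - x/29 + T/x) (u(x, T) = 1/((T/x + x/(-29)) - 15) = 1/((T/x + x*(-1/29)) - 15) = 1/((T/x - x/29) - 15) = 1/((-x/29 + T/x) - 15) = 1/(-15 - x/29 + T/x))
3339 + u(-31, -26) = 3339 - 29*(-31)/((-31)**2 - 29*(-26) + 435*(-31)) = 3339 - 29*(-31)/(961 + 754 - 13485) = 3339 - 29*(-31)/(-11770) = 3339 - 29*(-31)*(-1/11770) = 3339 - 899/11770 = 39299131/11770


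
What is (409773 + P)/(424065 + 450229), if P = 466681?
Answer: 438227/437147 ≈ 1.0025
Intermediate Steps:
(409773 + P)/(424065 + 450229) = (409773 + 466681)/(424065 + 450229) = 876454/874294 = 876454*(1/874294) = 438227/437147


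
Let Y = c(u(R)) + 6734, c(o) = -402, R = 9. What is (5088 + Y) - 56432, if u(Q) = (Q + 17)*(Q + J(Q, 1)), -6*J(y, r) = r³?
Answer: -45012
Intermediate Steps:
J(y, r) = -r³/6
u(Q) = (17 + Q)*(-⅙ + Q) (u(Q) = (Q + 17)*(Q - ⅙*1³) = (17 + Q)*(Q - ⅙*1) = (17 + Q)*(Q - ⅙) = (17 + Q)*(-⅙ + Q))
Y = 6332 (Y = -402 + 6734 = 6332)
(5088 + Y) - 56432 = (5088 + 6332) - 56432 = 11420 - 56432 = -45012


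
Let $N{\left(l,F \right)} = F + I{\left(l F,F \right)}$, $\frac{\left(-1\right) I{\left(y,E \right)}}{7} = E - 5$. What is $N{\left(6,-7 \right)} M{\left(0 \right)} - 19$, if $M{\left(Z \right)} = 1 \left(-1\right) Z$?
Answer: $-19$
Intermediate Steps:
$M{\left(Z \right)} = - Z$
$I{\left(y,E \right)} = 35 - 7 E$ ($I{\left(y,E \right)} = - 7 \left(E - 5\right) = - 7 \left(-5 + E\right) = 35 - 7 E$)
$N{\left(l,F \right)} = 35 - 6 F$ ($N{\left(l,F \right)} = F - \left(-35 + 7 F\right) = 35 - 6 F$)
$N{\left(6,-7 \right)} M{\left(0 \right)} - 19 = \left(35 - -42\right) \left(\left(-1\right) 0\right) - 19 = \left(35 + 42\right) 0 - 19 = 77 \cdot 0 - 19 = 0 - 19 = -19$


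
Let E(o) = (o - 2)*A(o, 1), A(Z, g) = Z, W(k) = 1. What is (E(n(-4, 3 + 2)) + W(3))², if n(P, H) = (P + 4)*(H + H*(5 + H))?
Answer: 1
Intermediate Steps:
n(P, H) = (4 + P)*(H + H*(5 + H))
E(o) = o*(-2 + o) (E(o) = (o - 2)*o = (-2 + o)*o = o*(-2 + o))
(E(n(-4, 3 + 2)) + W(3))² = (((3 + 2)*(24 + 4*(3 + 2) + 6*(-4) + (3 + 2)*(-4)))*(-2 + (3 + 2)*(24 + 4*(3 + 2) + 6*(-4) + (3 + 2)*(-4))) + 1)² = ((5*(24 + 4*5 - 24 + 5*(-4)))*(-2 + 5*(24 + 4*5 - 24 + 5*(-4))) + 1)² = ((5*(24 + 20 - 24 - 20))*(-2 + 5*(24 + 20 - 24 - 20)) + 1)² = ((5*0)*(-2 + 5*0) + 1)² = (0*(-2 + 0) + 1)² = (0*(-2) + 1)² = (0 + 1)² = 1² = 1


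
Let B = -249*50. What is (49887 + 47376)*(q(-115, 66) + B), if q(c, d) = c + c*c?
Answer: 64193580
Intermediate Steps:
q(c, d) = c + c**2
B = -12450
(49887 + 47376)*(q(-115, 66) + B) = (49887 + 47376)*(-115*(1 - 115) - 12450) = 97263*(-115*(-114) - 12450) = 97263*(13110 - 12450) = 97263*660 = 64193580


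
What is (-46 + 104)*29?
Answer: 1682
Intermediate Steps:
(-46 + 104)*29 = 58*29 = 1682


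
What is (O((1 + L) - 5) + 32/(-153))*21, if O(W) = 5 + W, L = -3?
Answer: -2366/51 ≈ -46.392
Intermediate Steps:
(O((1 + L) - 5) + 32/(-153))*21 = ((5 + ((1 - 3) - 5)) + 32/(-153))*21 = ((5 + (-2 - 5)) + 32*(-1/153))*21 = ((5 - 7) - 32/153)*21 = (-2 - 32/153)*21 = -338/153*21 = -2366/51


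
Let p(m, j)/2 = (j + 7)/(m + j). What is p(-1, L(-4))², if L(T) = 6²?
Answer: 7396/1225 ≈ 6.0376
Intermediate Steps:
L(T) = 36
p(m, j) = 2*(7 + j)/(j + m) (p(m, j) = 2*((j + 7)/(m + j)) = 2*((7 + j)/(j + m)) = 2*(7 + j)/(j + m))
p(-1, L(-4))² = (2*(7 + 36)/(36 - 1))² = (2*43/35)² = (2*(1/35)*43)² = (86/35)² = 7396/1225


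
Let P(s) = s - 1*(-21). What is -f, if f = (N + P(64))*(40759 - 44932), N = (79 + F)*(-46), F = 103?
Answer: -34581651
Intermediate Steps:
N = -8372 (N = (79 + 103)*(-46) = 182*(-46) = -8372)
P(s) = 21 + s (P(s) = s + 21 = 21 + s)
f = 34581651 (f = (-8372 + (21 + 64))*(40759 - 44932) = (-8372 + 85)*(-4173) = -8287*(-4173) = 34581651)
-f = -1*34581651 = -34581651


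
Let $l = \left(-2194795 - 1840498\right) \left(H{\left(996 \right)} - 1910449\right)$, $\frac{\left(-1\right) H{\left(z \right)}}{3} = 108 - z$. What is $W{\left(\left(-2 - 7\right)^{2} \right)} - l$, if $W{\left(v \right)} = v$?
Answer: $-7698471455924$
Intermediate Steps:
$H{\left(z \right)} = -324 + 3 z$ ($H{\left(z \right)} = - 3 \left(108 - z\right) = -324 + 3 z$)
$l = 7698471456005$ ($l = \left(-2194795 - 1840498\right) \left(\left(-324 + 3 \cdot 996\right) - 1910449\right) = - 4035293 \left(\left(-324 + 2988\right) - 1910449\right) = - 4035293 \left(2664 - 1910449\right) = \left(-4035293\right) \left(-1907785\right) = 7698471456005$)
$W{\left(\left(-2 - 7\right)^{2} \right)} - l = \left(-2 - 7\right)^{2} - 7698471456005 = \left(-9\right)^{2} - 7698471456005 = 81 - 7698471456005 = -7698471455924$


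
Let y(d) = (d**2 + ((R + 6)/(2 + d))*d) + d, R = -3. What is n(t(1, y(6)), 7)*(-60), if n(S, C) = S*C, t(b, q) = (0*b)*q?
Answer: 0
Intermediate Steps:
y(d) = d + d**2 + 3*d/(2 + d) (y(d) = (d**2 + ((-3 + 6)/(2 + d))*d) + d = (d**2 + (3/(2 + d))*d) + d = (d**2 + 3*d/(2 + d)) + d = d + d**2 + 3*d/(2 + d))
t(b, q) = 0 (t(b, q) = 0*q = 0)
n(S, C) = C*S
n(t(1, y(6)), 7)*(-60) = (7*0)*(-60) = 0*(-60) = 0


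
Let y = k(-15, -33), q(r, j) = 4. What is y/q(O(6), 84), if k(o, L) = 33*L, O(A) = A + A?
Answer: -1089/4 ≈ -272.25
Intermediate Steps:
O(A) = 2*A
y = -1089 (y = 33*(-33) = -1089)
y/q(O(6), 84) = -1089/4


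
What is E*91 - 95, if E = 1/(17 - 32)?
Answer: -1516/15 ≈ -101.07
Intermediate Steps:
E = -1/15 (E = 1/(-15) = -1/15 ≈ -0.066667)
E*91 - 95 = -1/15*91 - 95 = -91/15 - 95 = -1516/15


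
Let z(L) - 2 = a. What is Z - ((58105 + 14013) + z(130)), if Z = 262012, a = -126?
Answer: 190018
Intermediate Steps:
z(L) = -124 (z(L) = 2 - 126 = -124)
Z - ((58105 + 14013) + z(130)) = 262012 - ((58105 + 14013) - 124) = 262012 - (72118 - 124) = 262012 - 1*71994 = 262012 - 71994 = 190018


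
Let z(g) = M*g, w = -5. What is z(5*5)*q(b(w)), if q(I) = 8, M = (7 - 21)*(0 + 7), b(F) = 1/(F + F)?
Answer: -19600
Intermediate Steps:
b(F) = 1/(2*F)
M = -98 (M = -14*7 = -98)
z(g) = -98*g
z(5*5)*q(b(w)) = -490*5*8 = -98*25*8 = -2450*8 = -19600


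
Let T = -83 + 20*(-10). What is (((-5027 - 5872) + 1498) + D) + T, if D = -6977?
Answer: -16661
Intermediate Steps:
T = -283 (T = -83 - 200 = -283)
(((-5027 - 5872) + 1498) + D) + T = (((-5027 - 5872) + 1498) - 6977) - 283 = ((-10899 + 1498) - 6977) - 283 = (-9401 - 6977) - 283 = -16378 - 283 = -16661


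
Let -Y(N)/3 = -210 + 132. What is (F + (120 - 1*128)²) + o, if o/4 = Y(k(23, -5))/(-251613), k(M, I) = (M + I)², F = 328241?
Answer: 9178422781/27957 ≈ 3.2831e+5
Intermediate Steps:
k(M, I) = (I + M)²
Y(N) = 234 (Y(N) = -3*(-210 + 132) = -3*(-78) = 234)
o = -104/27957 (o = 4*(234/(-251613)) = 4*(234*(-1/251613)) = 4*(-26/27957) = -104/27957 ≈ -0.0037200)
(F + (120 - 1*128)²) + o = (328241 + (120 - 1*128)²) - 104/27957 = (328241 + (120 - 128)²) - 104/27957 = (328241 + (-8)²) - 104/27957 = (328241 + 64) - 104/27957 = 328305 - 104/27957 = 9178422781/27957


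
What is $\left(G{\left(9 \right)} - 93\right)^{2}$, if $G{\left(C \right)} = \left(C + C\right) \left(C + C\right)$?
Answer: $53361$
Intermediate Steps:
$G{\left(C \right)} = 4 C^{2}$ ($G{\left(C \right)} = 2 C 2 C = 4 C^{2}$)
$\left(G{\left(9 \right)} - 93\right)^{2} = \left(4 \cdot 9^{2} - 93\right)^{2} = \left(4 \cdot 81 - 93\right)^{2} = \left(324 - 93\right)^{2} = 231^{2} = 53361$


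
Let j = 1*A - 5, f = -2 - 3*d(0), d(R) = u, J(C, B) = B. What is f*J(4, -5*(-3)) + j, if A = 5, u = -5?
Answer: 195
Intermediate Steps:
d(R) = -5
f = 13 (f = -2 - 3*(-5) = -2 + 15 = 13)
j = 0 (j = 1*5 - 5 = 5 - 5 = 0)
f*J(4, -5*(-3)) + j = 13*(-5*(-3)) + 0 = 13*15 + 0 = 195 + 0 = 195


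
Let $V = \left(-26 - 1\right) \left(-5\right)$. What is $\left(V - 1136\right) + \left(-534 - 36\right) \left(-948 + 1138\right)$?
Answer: $-109301$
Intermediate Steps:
$V = 135$ ($V = \left(-27\right) \left(-5\right) = 135$)
$\left(V - 1136\right) + \left(-534 - 36\right) \left(-948 + 1138\right) = \left(135 - 1136\right) + \left(-534 - 36\right) \left(-948 + 1138\right) = -1001 - 108300 = -109301$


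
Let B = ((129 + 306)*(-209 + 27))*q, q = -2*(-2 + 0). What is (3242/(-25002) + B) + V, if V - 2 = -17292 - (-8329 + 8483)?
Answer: -4176885745/12501 ≈ -3.3412e+5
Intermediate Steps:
q = 4 (q = -2*(-2) = 4)
B = -316680 (B = ((129 + 306)*(-209 + 27))*4 = (435*(-182))*4 = -79170*4 = -316680)
V = -17444 (V = 2 + (-17292 - (-8329 + 8483)) = 2 + (-17292 - 1*154) = 2 + (-17292 - 154) = 2 - 17446 = -17444)
(3242/(-25002) + B) + V = (3242/(-25002) - 316680) - 17444 = (3242*(-1/25002) - 316680) - 17444 = (-1621/12501 - 316680) - 17444 = -3958818301/12501 - 17444 = -4176885745/12501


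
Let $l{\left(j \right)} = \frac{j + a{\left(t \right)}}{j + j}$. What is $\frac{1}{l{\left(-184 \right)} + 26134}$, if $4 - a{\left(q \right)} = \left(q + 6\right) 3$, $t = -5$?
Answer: $\frac{368}{9617495} \approx 3.8264 \cdot 10^{-5}$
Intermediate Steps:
$a{\left(q \right)} = -14 - 3 q$ ($a{\left(q \right)} = 4 - \left(q + 6\right) 3 = 4 - \left(6 + q\right) 3 = 4 - \left(18 + 3 q\right) = -14 - 3 q$)
$l{\left(j \right)} = \frac{1 + j}{2 j}$ ($l{\left(j \right)} = \frac{j - -1}{j + j} = \frac{j + \left(-14 + 15\right)}{2 j} = \left(j + 1\right) \frac{1}{2 j} = \left(1 + j\right) \frac{1}{2 j} = \frac{1 + j}{2 j}$)
$\frac{1}{l{\left(-184 \right)} + 26134} = \frac{1}{\frac{1 - 184}{2 \left(-184\right)} + 26134} = \frac{1}{\frac{1}{2} \left(- \frac{1}{184}\right) \left(-183\right) + 26134} = \frac{1}{\frac{183}{368} + 26134} = \frac{1}{\frac{9617495}{368}} = \frac{368}{9617495}$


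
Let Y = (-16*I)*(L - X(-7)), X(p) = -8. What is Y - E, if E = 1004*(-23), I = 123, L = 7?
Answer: -6428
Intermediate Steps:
E = -23092
Y = -29520 (Y = (-16*123)*(7 - 1*(-8)) = -1968*(7 + 8) = -1968*15 = -29520)
Y - E = -29520 - 1*(-23092) = -29520 + 23092 = -6428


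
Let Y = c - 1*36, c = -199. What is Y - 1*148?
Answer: -383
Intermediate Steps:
Y = -235 (Y = -199 - 1*36 = -199 - 36 = -235)
Y - 1*148 = -235 - 1*148 = -235 - 148 = -383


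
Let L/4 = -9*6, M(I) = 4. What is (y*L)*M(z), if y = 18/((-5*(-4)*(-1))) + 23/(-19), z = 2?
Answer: 173232/95 ≈ 1823.5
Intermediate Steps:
L = -216 (L = 4*(-9*6) = 4*(-54) = -216)
y = -401/190 (y = 18/((20*(-1))) + 23*(-1/19) = 18/(-20) - 23/19 = 18*(-1/20) - 23/19 = -9/10 - 23/19 = -401/190 ≈ -2.1105)
(y*L)*M(z) = -401/190*(-216)*4 = (43308/95)*4 = 173232/95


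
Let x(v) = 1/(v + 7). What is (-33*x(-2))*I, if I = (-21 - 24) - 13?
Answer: 1914/5 ≈ 382.80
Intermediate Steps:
x(v) = 1/(7 + v)
I = -58 (I = -45 - 13 = -58)
(-33*x(-2))*I = -33/(7 - 2)*(-58) = -33/5*(-58) = 1914/5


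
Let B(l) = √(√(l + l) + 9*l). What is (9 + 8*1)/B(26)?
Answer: 17*√2/(2*√(117 + √13)) ≈ 1.0946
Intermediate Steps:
B(l) = √(9*l + √2*√l) (B(l) = √(√(2*l) + 9*l) = √(√2*√l + 9*l) = √(9*l + √2*√l))
(9 + 8*1)/B(26) = (9 + 8*1)/(√(9*26 + √2*√26)) = (9 + 8)/(√(234 + 2*√13)) = 17/√(234 + 2*√13)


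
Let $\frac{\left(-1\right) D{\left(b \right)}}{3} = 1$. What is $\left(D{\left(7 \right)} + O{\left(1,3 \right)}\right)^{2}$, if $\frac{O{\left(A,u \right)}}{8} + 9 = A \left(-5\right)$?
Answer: $13225$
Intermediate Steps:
$D{\left(b \right)} = -3$ ($D{\left(b \right)} = \left(-3\right) 1 = -3$)
$O{\left(A,u \right)} = -72 - 40 A$ ($O{\left(A,u \right)} = -72 + 8 A \left(-5\right) = -72 + 8 \left(- 5 A\right) = -72 - 40 A$)
$\left(D{\left(7 \right)} + O{\left(1,3 \right)}\right)^{2} = \left(-3 - 112\right)^{2} = \left(-115\right)^{2} = 13225$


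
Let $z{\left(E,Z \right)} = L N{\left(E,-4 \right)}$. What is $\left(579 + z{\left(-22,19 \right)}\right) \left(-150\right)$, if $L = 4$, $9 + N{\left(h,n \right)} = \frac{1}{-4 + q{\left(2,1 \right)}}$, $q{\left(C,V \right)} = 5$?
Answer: $-82050$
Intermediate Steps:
$N{\left(h,n \right)} = -8$ ($N{\left(h,n \right)} = -9 + \frac{1}{-4 + 5} = -9 + 1^{-1} = -9 + 1 = -8$)
$z{\left(E,Z \right)} = -32$ ($z{\left(E,Z \right)} = 4 \left(-8\right) = -32$)
$\left(579 + z{\left(-22,19 \right)}\right) \left(-150\right) = \left(579 - 32\right) \left(-150\right) = 547 \left(-150\right) = -82050$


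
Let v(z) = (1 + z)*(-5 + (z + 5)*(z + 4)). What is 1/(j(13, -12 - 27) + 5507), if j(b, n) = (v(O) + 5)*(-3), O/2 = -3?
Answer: 1/5447 ≈ 0.00018359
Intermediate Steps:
O = -6 (O = 2*(-3) = -6)
v(z) = (1 + z)*(-5 + (4 + z)*(5 + z)) (v(z) = (1 + z)*(-5 + (5 + z)*(4 + z)) = (1 + z)*(-5 + (4 + z)*(5 + z)))
j(b, n) = -60 (j(b, n) = ((15 + (-6)³ + 10*(-6)² + 24*(-6)) + 5)*(-3) = ((15 - 216 + 10*36 - 144) + 5)*(-3) = ((15 - 216 + 360 - 144) + 5)*(-3) = (15 + 5)*(-3) = 20*(-3) = -60)
1/(j(13, -12 - 27) + 5507) = 1/(-60 + 5507) = 1/5447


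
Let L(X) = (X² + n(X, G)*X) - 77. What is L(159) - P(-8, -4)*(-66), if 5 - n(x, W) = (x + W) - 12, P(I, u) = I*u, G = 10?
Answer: 3148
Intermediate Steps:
n(x, W) = 17 - W - x (n(x, W) = 5 - ((x + W) - 12) = 5 - ((W + x) - 12) = 5 - (-12 + W + x) = 5 + (12 - W - x) = 17 - W - x)
L(X) = -77 + X² + X*(7 - X) (L(X) = (X² + (17 - 1*10 - X)*X) - 77 = (X² + (17 - 10 - X)*X) - 77 = (X² + (7 - X)*X) - 77 = (X² + X*(7 - X)) - 77 = -77 + X² + X*(7 - X))
L(159) - P(-8, -4)*(-66) = (-77 + 7*159) - (-8*(-4))*(-66) = (-77 + 1113) - 32*(-66) = 1036 - 1*(-2112) = 1036 + 2112 = 3148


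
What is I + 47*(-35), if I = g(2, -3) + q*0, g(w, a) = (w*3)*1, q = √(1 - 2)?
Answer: -1639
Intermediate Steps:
q = I (q = √(-1) = I ≈ 1.0*I)
g(w, a) = 3*w (g(w, a) = (3*w)*1 = 3*w)
I = 6 (I = 3*2 + I*0 = 6 + 0 = 6)
I + 47*(-35) = 6 + 47*(-35) = 6 - 1645 = -1639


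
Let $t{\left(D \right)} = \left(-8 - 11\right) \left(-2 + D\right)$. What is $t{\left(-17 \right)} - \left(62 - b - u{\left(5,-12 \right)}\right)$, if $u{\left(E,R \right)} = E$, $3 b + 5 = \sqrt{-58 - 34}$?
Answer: $\frac{907}{3} + \frac{2 i \sqrt{23}}{3} \approx 302.33 + 3.1972 i$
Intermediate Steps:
$b = - \frac{5}{3} + \frac{2 i \sqrt{23}}{3}$ ($b = - \frac{5}{3} + \frac{\sqrt{-58 - 34}}{3} = - \frac{5}{3} + \frac{\sqrt{-92}}{3} = - \frac{5}{3} + \frac{2 i \sqrt{23}}{3} \approx -1.6667 + 3.1972 i$)
$t{\left(D \right)} = 38 - 19 D$ ($t{\left(D \right)} = - 19 \left(-2 + D\right) = 38 - 19 D$)
$t{\left(-17 \right)} - \left(62 - b - u{\left(5,-12 \right)}\right) = \left(38 - -323\right) - \left(\frac{176}{3} - \frac{2 i \sqrt{23}}{3}\right) = \left(38 + 323\right) - \left(\frac{176}{3} - \frac{2 i \sqrt{23}}{3}\right) = 361 - \left(\frac{176}{3} - \frac{2 i \sqrt{23}}{3}\right) = \frac{907}{3} + \frac{2 i \sqrt{23}}{3}$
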